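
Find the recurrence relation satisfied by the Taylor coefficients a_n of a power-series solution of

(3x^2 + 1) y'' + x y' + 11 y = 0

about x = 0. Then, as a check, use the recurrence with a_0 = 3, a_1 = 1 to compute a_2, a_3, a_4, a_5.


Substitute y = sum_n a_n x^n.
(1 + 3 x^2) y'' contributes (n+2)(n+1) a_{n+2} + 3 n(n-1) a_n at x^n.
x y'(x) contributes n a_n at x^n.
11 y(x) contributes 11 a_n at x^n.
Matching x^n: (n+2)(n+1) a_{n+2} + (3 n(n-1) + n + 11) a_n = 0.
Thus a_{n+2} = (-3 n(n-1) - n - 11) / ((n+1)(n+2)) * a_n.

Check with a_0 = 3, a_1 = 1 (apply the recurrence for n = 0, 1, 2, 3): a_0 = 3, a_1 = 1, a_2 = -33/2, a_3 = -2, a_4 = 209/8, a_5 = 16/5.

a_(n+2) = (-3 n(n-1) - n - 11) / ((n+1)(n+2)) * a_n; check: a_0 = 3, a_1 = 1, a_2 = -33/2, a_3 = -2, a_4 = 209/8, a_5 = 16/5


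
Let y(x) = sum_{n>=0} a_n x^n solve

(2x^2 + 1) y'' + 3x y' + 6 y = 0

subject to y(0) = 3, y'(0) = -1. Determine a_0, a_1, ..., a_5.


Ansatz: y(x) = sum_{n>=0} a_n x^n, so y'(x) = sum_{n>=1} n a_n x^(n-1) and y''(x) = sum_{n>=2} n(n-1) a_n x^(n-2).
Substitute into P(x) y'' + Q(x) y' + R(x) y = 0 with P(x) = 2x^2 + 1, Q(x) = 3x, R(x) = 6, and match powers of x.
Initial conditions: a_0 = 3, a_1 = -1.
Setting the coefficient of each power of x to zero and solving order by order (substituting the coefficients already found):
  x^0: 2 a_2 + 6 a_0 = 0  ->  2 a_2 = -6 a_0 = -18  ->  a_2 = -9
  x^1: 6 a_3 + 9 a_1 = 0  ->  6 a_3 = -9 a_1 = 9  ->  a_3 = 3/2
  x^2: 12 a_4 + 16 a_2 = 0  ->  12 a_4 = -16 a_2 = 144  ->  a_4 = 12
  x^3: 20 a_5 + 27 a_3 = 0  ->  20 a_5 = -27 a_3 = -81/2  ->  a_5 = -81/40
Truncated series: y(x) = 3 - x - 9 x^2 + (3/2) x^3 + 12 x^4 - (81/40) x^5 + O(x^6).

a_0 = 3; a_1 = -1; a_2 = -9; a_3 = 3/2; a_4 = 12; a_5 = -81/40


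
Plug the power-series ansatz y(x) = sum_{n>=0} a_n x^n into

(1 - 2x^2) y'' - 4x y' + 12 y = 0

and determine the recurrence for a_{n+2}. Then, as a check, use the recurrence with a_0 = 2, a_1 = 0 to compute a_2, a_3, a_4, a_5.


Substitute y = sum_n a_n x^n.
(1 - 2 x^2) y'' contributes (n+2)(n+1) a_{n+2} - 2 n(n-1) a_n at x^n.
-4 x y'(x) contributes -4 n a_n at x^n.
12 y(x) contributes 12 a_n at x^n.
Matching x^n: (n+2)(n+1) a_{n+2} + (-2 n(n-1) - 4 n + 12) a_n = 0.
Thus a_{n+2} = (2 n(n-1) + 4 n - 12) / ((n+1)(n+2)) * a_n.

Check with a_0 = 2, a_1 = 0 (apply the recurrence for n = 0, 1, 2, 3): a_0 = 2, a_1 = 0, a_2 = -12, a_3 = 0, a_4 = 0, a_5 = 0.

a_(n+2) = (2 n(n-1) + 4 n - 12) / ((n+1)(n+2)) * a_n; check: a_0 = 2, a_1 = 0, a_2 = -12, a_3 = 0, a_4 = 0, a_5 = 0


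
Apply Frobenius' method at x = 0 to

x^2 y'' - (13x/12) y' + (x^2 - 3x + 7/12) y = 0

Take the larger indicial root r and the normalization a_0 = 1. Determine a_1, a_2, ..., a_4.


Write in Frobenius form y'' + (p(x)/x) y' + (q(x)/x^2) y = 0:
  p(x) = -13/12,  q(x) = x^2 - 3x + 7/12.
Indicial equation: r(r-1) + (-13/12) r + (7/12) = 0 -> roots r_1 = 7/4, r_2 = 1/3.
Take r = r_1 = 7/4. Let y(x) = x^r sum_{n>=0} a_n x^n with a_0 = 1.
Substitute y = x^r sum a_n x^n and match x^{r+n}. The recurrence is
  D(n) a_n - 3 a_{n-1} + 1 a_{n-2} = 0,  where D(n) = (r+n)(r+n-1) + (-13/12)(r+n) + (7/12).
  a_n = [3 a_{n-1} - 1 a_{n-2}] / D(n).
Since the indicial polynomial factors as (r - r_1)(r - r_2), D(n) = (r_1 + n - r_1)(r_1 + n - r_2) = n(n + 17/12).
Evaluating step by step (a_0 = 1):
  n = 1: D(1) = 1(1 + 17/12) = 29/12; numerator = 3(1) = 3; a_1 = (3)/(29/12) = 36/29
  n = 2: D(2) = 2(2 + 17/12) = 41/6; numerator = 3(36/29) - 1(1) = 79/29; a_2 = (79/29)/(41/6) = 474/1189
  n = 3: D(3) = 3(3 + 17/12) = 53/4; numerator = 3(474/1189) - 1(36/29) = -54/1189; a_3 = (-54/1189)/(53/4) = -216/63017
  n = 4: D(4) = 4(4 + 17/12) = 65/3; numerator = 3(-216/63017) - 1(474/1189) = -25770/63017; a_4 = (-25770/63017)/(65/3) = -15462/819221

r = 7/4; a_0 = 1; a_1 = 36/29; a_2 = 474/1189; a_3 = -216/63017; a_4 = -15462/819221


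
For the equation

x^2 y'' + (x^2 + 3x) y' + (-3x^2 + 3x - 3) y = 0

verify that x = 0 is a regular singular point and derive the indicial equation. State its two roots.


Divide by x^2 to reach normal form y'' + P_1(x) y' + P_2(x) y = 0 with P_1(x) = 1 + 3/x and P_2(x) = -3 + 3/x - 3/x^2.
x = 0 is a singular point because the y'-coefficient 1 + 3/x has a pole at x = 0 and the y-coefficient -3 + 3/x - 3/x^2 has a pole at x = 0.
It is a regular singular point because x P_1(x) = p(x) = x + 3 and x^2 P_2(x) = q(x) = -3x^2 + 3x - 3 are polynomials, hence analytic at x = 0.
p(0) = 3,  q(0) = -3.
Indicial equation: r(r-1) + p(0) r + q(0) = 0, i.e. r^2 + (p(0) - 1) r + q(0) = 0, i.e. r^2 + 2 r - 3 = 0.
Discriminant: (2)^2 - 4(-3) = 16, so r = (-2 ± 4)/2.
Solving: r_1 = 1, r_2 = -3.

indicial: r^2 + 2 r - 3 = 0; roots r_1 = 1, r_2 = -3


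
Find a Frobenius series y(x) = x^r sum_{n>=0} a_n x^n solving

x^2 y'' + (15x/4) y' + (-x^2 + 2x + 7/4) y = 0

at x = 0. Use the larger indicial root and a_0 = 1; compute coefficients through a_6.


Write in Frobenius form y'' + (p(x)/x) y' + (q(x)/x^2) y = 0:
  p(x) = 15/4,  q(x) = -x^2 + 2x + 7/4.
Indicial equation: r(r-1) + (15/4) r + (7/4) = 0 -> roots r_1 = -1, r_2 = -7/4.
Take r = r_1 = -1. Let y(x) = x^r sum_{n>=0} a_n x^n with a_0 = 1.
Substitute y = x^r sum a_n x^n and match x^{r+n}. The recurrence is
  D(n) a_n + 2 a_{n-1} - 1 a_{n-2} = 0,  where D(n) = (r+n)(r+n-1) + (15/4)(r+n) + (7/4).
  a_n = [-2 a_{n-1} + 1 a_{n-2}] / D(n).
Since the indicial polynomial factors as (r - r_1)(r - r_2), D(n) = (r_1 + n - r_1)(r_1 + n - r_2) = n(n + 3/4).
Evaluating step by step (a_0 = 1):
  n = 1: D(1) = 1(1 + 3/4) = 7/4; numerator = -2(1) = -2; a_1 = (-2)/(7/4) = -8/7
  n = 2: D(2) = 2(2 + 3/4) = 11/2; numerator = -2(-8/7) + 1(1) = 23/7; a_2 = (23/7)/(11/2) = 46/77
  n = 3: D(3) = 3(3 + 3/4) = 45/4; numerator = -2(46/77) + 1(-8/7) = -180/77; a_3 = (-180/77)/(45/4) = -16/77
  n = 4: D(4) = 4(4 + 3/4) = 19; numerator = -2(-16/77) + 1(46/77) = 78/77; a_4 = (78/77)/(19) = 78/1463
  n = 5: D(5) = 5(5 + 3/4) = 115/4; numerator = -2(78/1463) + 1(-16/77) = -460/1463; a_5 = (-460/1463)/(115/4) = -16/1463
  n = 6: D(6) = 6(6 + 3/4) = 81/2; numerator = -2(-16/1463) + 1(78/1463) = 10/133; a_6 = (10/133)/(81/2) = 20/10773

r = -1; a_0 = 1; a_1 = -8/7; a_2 = 46/77; a_3 = -16/77; a_4 = 78/1463; a_5 = -16/1463; a_6 = 20/10773


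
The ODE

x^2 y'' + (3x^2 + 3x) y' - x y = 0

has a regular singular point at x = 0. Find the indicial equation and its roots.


Divide by x^2 to reach normal form y'' + P_1(x) y' + P_2(x) y = 0 with P_1(x) = 3 + 3/x and P_2(x) = -1/x.
x = 0 is a singular point because the y'-coefficient 3 + 3/x has a pole at x = 0 and the y-coefficient -1/x has a pole at x = 0.
It is a regular singular point because x P_1(x) = p(x) = 3x + 3 and x^2 P_2(x) = q(x) = -x are polynomials, hence analytic at x = 0.
p(0) = 3,  q(0) = 0.
Indicial equation: r(r-1) + p(0) r + q(0) = 0, i.e. r^2 + (p(0) - 1) r + q(0) = 0, i.e. r^2 + 2 r = 0.
Discriminant: (2)^2 - 4(0) = 4, so r = (-2 ± 2)/2.
Solving: r_1 = 0, r_2 = -2.

indicial: r^2 + 2 r = 0; roots r_1 = 0, r_2 = -2


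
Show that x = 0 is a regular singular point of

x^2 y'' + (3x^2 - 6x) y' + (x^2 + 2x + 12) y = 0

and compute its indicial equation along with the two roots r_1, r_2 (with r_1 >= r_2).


Divide by x^2 to reach normal form y'' + P_1(x) y' + P_2(x) y = 0 with P_1(x) = 3 - 6/x and P_2(x) = 1 + 2/x + 12/x^2.
x = 0 is a singular point because the y'-coefficient 3 - 6/x has a pole at x = 0 and the y-coefficient 1 + 2/x + 12/x^2 has a pole at x = 0.
It is a regular singular point because x P_1(x) = p(x) = 3x - 6 and x^2 P_2(x) = q(x) = x^2 + 2x + 12 are polynomials, hence analytic at x = 0.
p(0) = -6,  q(0) = 12.
Indicial equation: r(r-1) + p(0) r + q(0) = 0, i.e. r^2 + (p(0) - 1) r + q(0) = 0, i.e. r^2 - 7 r + 12 = 0.
Discriminant: (-7)^2 - 4(12) = 1, so r = (7 ± 1)/2.
Solving: r_1 = 4, r_2 = 3.

indicial: r^2 - 7 r + 12 = 0; roots r_1 = 4, r_2 = 3


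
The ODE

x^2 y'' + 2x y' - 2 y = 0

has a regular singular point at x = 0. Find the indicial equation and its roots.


Divide by x^2 to reach normal form y'' + P_1(x) y' + P_2(x) y = 0 with P_1(x) = 2/x and P_2(x) = -2/x^2.
x = 0 is a singular point because the y'-coefficient 2/x has a pole at x = 0 and the y-coefficient -2/x^2 has a pole at x = 0.
It is a regular singular point because x P_1(x) = p(x) = 2 and x^2 P_2(x) = q(x) = -2 are polynomials, hence analytic at x = 0.
p(0) = 2,  q(0) = -2.
Indicial equation: r(r-1) + p(0) r + q(0) = 0, i.e. r^2 + (p(0) - 1) r + q(0) = 0, i.e. r^2 + 1 r - 2 = 0.
Discriminant: (1)^2 - 4(-2) = 9, so r = (-1 ± 3)/2.
Solving: r_1 = 1, r_2 = -2.

indicial: r^2 + 1 r - 2 = 0; roots r_1 = 1, r_2 = -2


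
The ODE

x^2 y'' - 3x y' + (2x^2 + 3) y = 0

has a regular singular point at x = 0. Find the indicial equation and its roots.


Divide by x^2 to reach normal form y'' + P_1(x) y' + P_2(x) y = 0 with P_1(x) = -3/x and P_2(x) = 2 + 3/x^2.
x = 0 is a singular point because the y'-coefficient -3/x has a pole at x = 0 and the y-coefficient 2 + 3/x^2 has a pole at x = 0.
It is a regular singular point because x P_1(x) = p(x) = -3 and x^2 P_2(x) = q(x) = 2x^2 + 3 are polynomials, hence analytic at x = 0.
p(0) = -3,  q(0) = 3.
Indicial equation: r(r-1) + p(0) r + q(0) = 0, i.e. r^2 + (p(0) - 1) r + q(0) = 0, i.e. r^2 - 4 r + 3 = 0.
Discriminant: (-4)^2 - 4(3) = 4, so r = (4 ± 2)/2.
Solving: r_1 = 3, r_2 = 1.

indicial: r^2 - 4 r + 3 = 0; roots r_1 = 3, r_2 = 1


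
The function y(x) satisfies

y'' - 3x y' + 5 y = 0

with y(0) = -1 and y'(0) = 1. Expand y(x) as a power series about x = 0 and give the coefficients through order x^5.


Ansatz: y(x) = sum_{n>=0} a_n x^n, so y'(x) = sum_{n>=1} n a_n x^(n-1) and y''(x) = sum_{n>=2} n(n-1) a_n x^(n-2).
Substitute into P(x) y'' + Q(x) y' + R(x) y = 0 with P(x) = 1, Q(x) = -3x, R(x) = 5, and match powers of x.
Initial conditions: a_0 = -1, a_1 = 1.
Setting the coefficient of each power of x to zero and solving order by order (substituting the coefficients already found):
  x^0: 2 a_2 + 5 a_0 = 0  ->  2 a_2 = -5 a_0 = 5  ->  a_2 = 5/2
  x^1: 6 a_3 + 2 a_1 = 0  ->  6 a_3 = -2 a_1 = -2  ->  a_3 = -1/3
  x^2: 12 a_4 - a_2 = 0  ->  12 a_4 = a_2 = 5/2  ->  a_4 = 5/24
  x^3: 20 a_5 - 4 a_3 = 0  ->  20 a_5 = 4 a_3 = -4/3  ->  a_5 = -1/15
Truncated series: y(x) = -1 + x + (5/2) x^2 - (1/3) x^3 + (5/24) x^4 - (1/15) x^5 + O(x^6).

a_0 = -1; a_1 = 1; a_2 = 5/2; a_3 = -1/3; a_4 = 5/24; a_5 = -1/15


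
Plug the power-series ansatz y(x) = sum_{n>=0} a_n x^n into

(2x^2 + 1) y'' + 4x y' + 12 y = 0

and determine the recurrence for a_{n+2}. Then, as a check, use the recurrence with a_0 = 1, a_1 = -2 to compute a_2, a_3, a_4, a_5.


Substitute y = sum_n a_n x^n.
(1 + 2 x^2) y'' contributes (n+2)(n+1) a_{n+2} + 2 n(n-1) a_n at x^n.
4 x y'(x) contributes 4 n a_n at x^n.
12 y(x) contributes 12 a_n at x^n.
Matching x^n: (n+2)(n+1) a_{n+2} + (2 n(n-1) + 4 n + 12) a_n = 0.
Thus a_{n+2} = (-2 n(n-1) - 4 n - 12) / ((n+1)(n+2)) * a_n.

Check with a_0 = 1, a_1 = -2 (apply the recurrence for n = 0, 1, 2, 3): a_0 = 1, a_1 = -2, a_2 = -6, a_3 = 16/3, a_4 = 12, a_5 = -48/5.

a_(n+2) = (-2 n(n-1) - 4 n - 12) / ((n+1)(n+2)) * a_n; check: a_0 = 1, a_1 = -2, a_2 = -6, a_3 = 16/3, a_4 = 12, a_5 = -48/5


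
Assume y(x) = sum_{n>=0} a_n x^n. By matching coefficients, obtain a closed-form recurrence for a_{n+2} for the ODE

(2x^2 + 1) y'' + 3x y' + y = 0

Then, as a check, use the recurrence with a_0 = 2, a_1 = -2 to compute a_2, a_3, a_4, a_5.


Substitute y = sum_n a_n x^n.
(1 + 2 x^2) y'' contributes (n+2)(n+1) a_{n+2} + 2 n(n-1) a_n at x^n.
3 x y'(x) contributes 3 n a_n at x^n.
y(x) contributes 1 a_n at x^n.
Matching x^n: (n+2)(n+1) a_{n+2} + (2 n(n-1) + 3 n + 1) a_n = 0.
Thus a_{n+2} = (-2 n(n-1) - 3 n - 1) / ((n+1)(n+2)) * a_n.

Check with a_0 = 2, a_1 = -2 (apply the recurrence for n = 0, 1, 2, 3): a_0 = 2, a_1 = -2, a_2 = -1, a_3 = 4/3, a_4 = 11/12, a_5 = -22/15.

a_(n+2) = (-2 n(n-1) - 3 n - 1) / ((n+1)(n+2)) * a_n; check: a_0 = 2, a_1 = -2, a_2 = -1, a_3 = 4/3, a_4 = 11/12, a_5 = -22/15


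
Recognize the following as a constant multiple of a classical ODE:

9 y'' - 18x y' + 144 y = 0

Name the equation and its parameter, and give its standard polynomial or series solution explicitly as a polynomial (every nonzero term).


All three coefficients share the factor 9; dividing through by 9 gives  y'' - 2x y' + 16 y = 0.
This matches the Hermite equation y'' - 2x y' + 2n y = 0 with 2n = 16, so n = 8; the polynomial solution is H_8(x).
With y = sum_k a_k x^k, matching x^k gives (k+2)(k+1) a_{k+2} = 2(k - n) a_k = 2(k - 8) a_k. The right side vanishes at k = 8, so the series with the parity of 8 terminates at degree 8.
Standard normalization: leading coefficient of H_n is 2^n, so a_8 = 2^8 = 256. Work downward with a_k = (k+1)(k+2) a_{k+2} / (2(k - n)):
  a_6 = (7)(8)(256) / (2(6 - 8)) = 14336/(-4) = -3584
  a_4 = (5)(6)(-3584) / (2(4 - 8)) = -107520/(-8) = 13440
  a_2 = (3)(4)(13440) / (2(2 - 8)) = 161280/(-12) = -13440
  a_0 = (1)(2)(-13440) / (2(0 - 8)) = -26880/(-16) = 1680
Hence H_8(x) = 256 x^8 - 3584 x^6 + 13440 x^4 - 13440 x^2 + 1680.

H_8(x); series = 256 x^8 - 3584 x^6 + 13440 x^4 - 13440 x^2 + 1680


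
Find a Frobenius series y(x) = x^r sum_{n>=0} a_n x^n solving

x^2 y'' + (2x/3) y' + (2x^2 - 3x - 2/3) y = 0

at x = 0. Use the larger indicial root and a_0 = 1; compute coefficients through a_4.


Write in Frobenius form y'' + (p(x)/x) y' + (q(x)/x^2) y = 0:
  p(x) = 2/3,  q(x) = 2x^2 - 3x - 2/3.
Indicial equation: r(r-1) + (2/3) r + (-2/3) = 0 -> roots r_1 = 1, r_2 = -2/3.
Take r = r_1 = 1. Let y(x) = x^r sum_{n>=0} a_n x^n with a_0 = 1.
Substitute y = x^r sum a_n x^n and match x^{r+n}. The recurrence is
  D(n) a_n - 3 a_{n-1} + 2 a_{n-2} = 0,  where D(n) = (r+n)(r+n-1) + (2/3)(r+n) + (-2/3).
  a_n = [3 a_{n-1} - 2 a_{n-2}] / D(n).
Since the indicial polynomial factors as (r - r_1)(r - r_2), D(n) = (r_1 + n - r_1)(r_1 + n - r_2) = n(n + 5/3).
Evaluating step by step (a_0 = 1):
  n = 1: D(1) = 1(1 + 5/3) = 8/3; numerator = 3(1) = 3; a_1 = (3)/(8/3) = 9/8
  n = 2: D(2) = 2(2 + 5/3) = 22/3; numerator = 3(9/8) - 2(1) = 11/8; a_2 = (11/8)/(22/3) = 3/16
  n = 3: D(3) = 3(3 + 5/3) = 14; numerator = 3(3/16) - 2(9/8) = -27/16; a_3 = (-27/16)/(14) = -27/224
  n = 4: D(4) = 4(4 + 5/3) = 68/3; numerator = 3(-27/224) - 2(3/16) = -165/224; a_4 = (-165/224)/(68/3) = -495/15232

r = 1; a_0 = 1; a_1 = 9/8; a_2 = 3/16; a_3 = -27/224; a_4 = -495/15232


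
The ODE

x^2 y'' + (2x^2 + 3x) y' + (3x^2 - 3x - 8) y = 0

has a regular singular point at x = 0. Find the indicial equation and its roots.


Divide by x^2 to reach normal form y'' + P_1(x) y' + P_2(x) y = 0 with P_1(x) = 2 + 3/x and P_2(x) = 3 - 3/x - 8/x^2.
x = 0 is a singular point because the y'-coefficient 2 + 3/x has a pole at x = 0 and the y-coefficient 3 - 3/x - 8/x^2 has a pole at x = 0.
It is a regular singular point because x P_1(x) = p(x) = 2x + 3 and x^2 P_2(x) = q(x) = 3x^2 - 3x - 8 are polynomials, hence analytic at x = 0.
p(0) = 3,  q(0) = -8.
Indicial equation: r(r-1) + p(0) r + q(0) = 0, i.e. r^2 + (p(0) - 1) r + q(0) = 0, i.e. r^2 + 2 r - 8 = 0.
Discriminant: (2)^2 - 4(-8) = 36, so r = (-2 ± 6)/2.
Solving: r_1 = 2, r_2 = -4.

indicial: r^2 + 2 r - 8 = 0; roots r_1 = 2, r_2 = -4


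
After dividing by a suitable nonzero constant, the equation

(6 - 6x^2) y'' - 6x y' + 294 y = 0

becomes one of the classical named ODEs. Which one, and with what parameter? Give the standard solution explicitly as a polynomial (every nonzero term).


All three coefficients share the factor 6; dividing through by 6 gives  (1 - x^2) y'' - x y' + 49 y = 0.
This matches the Chebyshev equation (1 - x^2) y'' - x y' + n^2 y = 0 (note the -x y' term, not -2x y') with n^2 = 49, so n = 7; the polynomial solution is T_7(x).
With y = sum_k a_k x^k, matching x^k gives (k+2)(k+1) a_{k+2} = (k^2 - n^2) a_k = (k - 7)(k + 7) a_k. The right side vanishes at k = 7, so the series with the parity of 7 terminates at degree 7.
Standard normalization: leading coefficient of T_n is 2^(n-1), so a_7 = 2^6 = 64. Work downward with a_k = (k+1)(k+2) a_{k+2} / ((k - 7)(k + 7)):
  a_5 = (6)(7)(64) / ((5 - 7)(5 + 7)) = 2688/(-24) = -112
  a_3 = (4)(5)(-112) / ((3 - 7)(3 + 7)) = -2240/(-40) = 56
  a_1 = (2)(3)(56) / ((1 - 7)(1 + 7)) = 336/(-48) = -7
Hence T_7(x) = 64 x^7 - 112 x^5 + 56 x^3 - 7 x.

T_7(x); series = 64 x^7 - 112 x^5 + 56 x^3 - 7 x


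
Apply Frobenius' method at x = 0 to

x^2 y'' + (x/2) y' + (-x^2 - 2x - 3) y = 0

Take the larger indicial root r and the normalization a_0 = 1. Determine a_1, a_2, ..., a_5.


Write in Frobenius form y'' + (p(x)/x) y' + (q(x)/x^2) y = 0:
  p(x) = 1/2,  q(x) = -x^2 - 2x - 3.
Indicial equation: r(r-1) + (1/2) r + (-3) = 0 -> roots r_1 = 2, r_2 = -3/2.
Take r = r_1 = 2. Let y(x) = x^r sum_{n>=0} a_n x^n with a_0 = 1.
Substitute y = x^r sum a_n x^n and match x^{r+n}. The recurrence is
  D(n) a_n - 2 a_{n-1} - 1 a_{n-2} = 0,  where D(n) = (r+n)(r+n-1) + (1/2)(r+n) + (-3).
  a_n = [2 a_{n-1} + 1 a_{n-2}] / D(n).
Since the indicial polynomial factors as (r - r_1)(r - r_2), D(n) = (r_1 + n - r_1)(r_1 + n - r_2) = n(n + 7/2).
Evaluating step by step (a_0 = 1):
  n = 1: D(1) = 1(1 + 7/2) = 9/2; numerator = 2(1) = 2; a_1 = (2)/(9/2) = 4/9
  n = 2: D(2) = 2(2 + 7/2) = 11; numerator = 2(4/9) + 1(1) = 17/9; a_2 = (17/9)/(11) = 17/99
  n = 3: D(3) = 3(3 + 7/2) = 39/2; numerator = 2(17/99) + 1(4/9) = 26/33; a_3 = (26/33)/(39/2) = 4/99
  n = 4: D(4) = 4(4 + 7/2) = 30; numerator = 2(4/99) + 1(17/99) = 25/99; a_4 = (25/99)/(30) = 5/594
  n = 5: D(5) = 5(5 + 7/2) = 85/2; numerator = 2(5/594) + 1(4/99) = 17/297; a_5 = (17/297)/(85/2) = 2/1485

r = 2; a_0 = 1; a_1 = 4/9; a_2 = 17/99; a_3 = 4/99; a_4 = 5/594; a_5 = 2/1485


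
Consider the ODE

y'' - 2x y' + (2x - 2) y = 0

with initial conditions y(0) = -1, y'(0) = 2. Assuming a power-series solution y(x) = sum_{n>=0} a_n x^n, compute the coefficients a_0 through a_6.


Ansatz: y(x) = sum_{n>=0} a_n x^n, so y'(x) = sum_{n>=1} n a_n x^(n-1) and y''(x) = sum_{n>=2} n(n-1) a_n x^(n-2).
Substitute into P(x) y'' + Q(x) y' + R(x) y = 0 with P(x) = 1, Q(x) = -2x, R(x) = 2x - 2, and match powers of x.
Initial conditions: a_0 = -1, a_1 = 2.
Setting the coefficient of each power of x to zero and solving order by order (substituting the coefficients already found):
  x^0: 2 a_2 - 2 a_0 = 0  ->  2 a_2 = 2 a_0 = -2  ->  a_2 = -1
  x^1: 6 a_3 - 4 a_1 + 2 a_0 = 0  ->  6 a_3 = 4 a_1 - 2 a_0 = 10  ->  a_3 = 5/3
  x^2: 12 a_4 - 6 a_2 + 2 a_1 = 0  ->  12 a_4 = 6 a_2 - 2 a_1 = -10  ->  a_4 = -5/6
  x^3: 20 a_5 - 8 a_3 + 2 a_2 = 0  ->  20 a_5 = 8 a_3 - 2 a_2 = 46/3  ->  a_5 = 23/30
  x^4: 30 a_6 - 10 a_4 + 2 a_3 = 0  ->  30 a_6 = 10 a_4 - 2 a_3 = -35/3  ->  a_6 = -7/18
Truncated series: y(x) = -1 + 2 x - x^2 + (5/3) x^3 - (5/6) x^4 + (23/30) x^5 - (7/18) x^6 + O(x^7).

a_0 = -1; a_1 = 2; a_2 = -1; a_3 = 5/3; a_4 = -5/6; a_5 = 23/30; a_6 = -7/18


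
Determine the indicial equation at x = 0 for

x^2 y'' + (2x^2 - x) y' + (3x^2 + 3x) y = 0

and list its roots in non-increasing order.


Divide by x^2 to reach normal form y'' + P_1(x) y' + P_2(x) y = 0 with P_1(x) = 2 - 1/x and P_2(x) = 3 + 3/x.
x = 0 is a singular point because the y'-coefficient 2 - 1/x has a pole at x = 0 and the y-coefficient 3 + 3/x has a pole at x = 0.
It is a regular singular point because x P_1(x) = p(x) = 2x - 1 and x^2 P_2(x) = q(x) = 3x^2 + 3x are polynomials, hence analytic at x = 0.
p(0) = -1,  q(0) = 0.
Indicial equation: r(r-1) + p(0) r + q(0) = 0, i.e. r^2 + (p(0) - 1) r + q(0) = 0, i.e. r^2 - 2 r = 0.
Discriminant: (-2)^2 - 4(0) = 4, so r = (2 ± 2)/2.
Solving: r_1 = 2, r_2 = 0.

indicial: r^2 - 2 r = 0; roots r_1 = 2, r_2 = 0


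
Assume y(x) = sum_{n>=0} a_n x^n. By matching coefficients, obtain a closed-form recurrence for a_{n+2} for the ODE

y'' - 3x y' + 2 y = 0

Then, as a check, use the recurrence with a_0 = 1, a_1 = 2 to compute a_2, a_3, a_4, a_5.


Substitute y = sum_n a_n x^n.
y''(x) has coefficient (n+2)(n+1) a_{n+2} at x^n;
-3 x y'(x) has coefficient -3 n a_n at x^n (shift);
2 y(x) has coefficient 2 a_n at x^n.
Matching x^n: (n+2)(n+1) a_{n+2} + (-3n + 2) a_n = 0.
Thus a_{n+2} = (3n - 2) / ((n+1)(n+2)) * a_n.

Check with a_0 = 1, a_1 = 2 (apply the recurrence for n = 0, 1, 2, 3): a_0 = 1, a_1 = 2, a_2 = -1, a_3 = 1/3, a_4 = -1/3, a_5 = 7/60.

a_(n+2) = (3n - 2) / ((n+1)(n+2)) * a_n; check: a_0 = 1, a_1 = 2, a_2 = -1, a_3 = 1/3, a_4 = -1/3, a_5 = 7/60


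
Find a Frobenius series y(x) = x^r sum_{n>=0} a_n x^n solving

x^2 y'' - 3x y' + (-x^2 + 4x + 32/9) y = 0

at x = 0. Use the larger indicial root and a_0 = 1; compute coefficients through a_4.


Write in Frobenius form y'' + (p(x)/x) y' + (q(x)/x^2) y = 0:
  p(x) = -3,  q(x) = -x^2 + 4x + 32/9.
Indicial equation: r(r-1) + (-3) r + (32/9) = 0 -> roots r_1 = 8/3, r_2 = 4/3.
Take r = r_1 = 8/3. Let y(x) = x^r sum_{n>=0} a_n x^n with a_0 = 1.
Substitute y = x^r sum a_n x^n and match x^{r+n}. The recurrence is
  D(n) a_n + 4 a_{n-1} - 1 a_{n-2} = 0,  where D(n) = (r+n)(r+n-1) + (-3)(r+n) + (32/9).
  a_n = [-4 a_{n-1} + 1 a_{n-2}] / D(n).
Since the indicial polynomial factors as (r - r_1)(r - r_2), D(n) = (r_1 + n - r_1)(r_1 + n - r_2) = n(n + 4/3).
Evaluating step by step (a_0 = 1):
  n = 1: D(1) = 1(1 + 4/3) = 7/3; numerator = -4(1) = -4; a_1 = (-4)/(7/3) = -12/7
  n = 2: D(2) = 2(2 + 4/3) = 20/3; numerator = -4(-12/7) + 1(1) = 55/7; a_2 = (55/7)/(20/3) = 33/28
  n = 3: D(3) = 3(3 + 4/3) = 13; numerator = -4(33/28) + 1(-12/7) = -45/7; a_3 = (-45/7)/(13) = -45/91
  n = 4: D(4) = 4(4 + 4/3) = 64/3; numerator = -4(-45/91) + 1(33/28) = 1149/364; a_4 = (1149/364)/(64/3) = 3447/23296

r = 8/3; a_0 = 1; a_1 = -12/7; a_2 = 33/28; a_3 = -45/91; a_4 = 3447/23296


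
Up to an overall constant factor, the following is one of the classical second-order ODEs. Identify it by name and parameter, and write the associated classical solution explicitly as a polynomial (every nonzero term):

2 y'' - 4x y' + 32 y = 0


All three coefficients share the factor 2; dividing through by 2 gives  y'' - 2x y' + 16 y = 0.
This matches the Hermite equation y'' - 2x y' + 2n y = 0 with 2n = 16, so n = 8; the polynomial solution is H_8(x).
With y = sum_k a_k x^k, matching x^k gives (k+2)(k+1) a_{k+2} = 2(k - n) a_k = 2(k - 8) a_k. The right side vanishes at k = 8, so the series with the parity of 8 terminates at degree 8.
Standard normalization: leading coefficient of H_n is 2^n, so a_8 = 2^8 = 256. Work downward with a_k = (k+1)(k+2) a_{k+2} / (2(k - n)):
  a_6 = (7)(8)(256) / (2(6 - 8)) = 14336/(-4) = -3584
  a_4 = (5)(6)(-3584) / (2(4 - 8)) = -107520/(-8) = 13440
  a_2 = (3)(4)(13440) / (2(2 - 8)) = 161280/(-12) = -13440
  a_0 = (1)(2)(-13440) / (2(0 - 8)) = -26880/(-16) = 1680
Hence H_8(x) = 256 x^8 - 3584 x^6 + 13440 x^4 - 13440 x^2 + 1680.

H_8(x); series = 256 x^8 - 3584 x^6 + 13440 x^4 - 13440 x^2 + 1680


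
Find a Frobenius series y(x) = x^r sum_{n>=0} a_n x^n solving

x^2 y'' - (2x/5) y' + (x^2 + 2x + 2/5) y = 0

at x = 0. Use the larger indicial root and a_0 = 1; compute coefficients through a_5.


Write in Frobenius form y'' + (p(x)/x) y' + (q(x)/x^2) y = 0:
  p(x) = -2/5,  q(x) = x^2 + 2x + 2/5.
Indicial equation: r(r-1) + (-2/5) r + (2/5) = 0 -> roots r_1 = 1, r_2 = 2/5.
Take r = r_1 = 1. Let y(x) = x^r sum_{n>=0} a_n x^n with a_0 = 1.
Substitute y = x^r sum a_n x^n and match x^{r+n}. The recurrence is
  D(n) a_n + 2 a_{n-1} + 1 a_{n-2} = 0,  where D(n) = (r+n)(r+n-1) + (-2/5)(r+n) + (2/5).
  a_n = [-2 a_{n-1} - 1 a_{n-2}] / D(n).
Since the indicial polynomial factors as (r - r_1)(r - r_2), D(n) = (r_1 + n - r_1)(r_1 + n - r_2) = n(n + 3/5).
Evaluating step by step (a_0 = 1):
  n = 1: D(1) = 1(1 + 3/5) = 8/5; numerator = -2(1) = -2; a_1 = (-2)/(8/5) = -5/4
  n = 2: D(2) = 2(2 + 3/5) = 26/5; numerator = -2(-5/4) - 1(1) = 3/2; a_2 = (3/2)/(26/5) = 15/52
  n = 3: D(3) = 3(3 + 3/5) = 54/5; numerator = -2(15/52) - 1(-5/4) = 35/52; a_3 = (35/52)/(54/5) = 175/2808
  n = 4: D(4) = 4(4 + 3/5) = 92/5; numerator = -2(175/2808) - 1(15/52) = -145/351; a_4 = (-145/351)/(92/5) = -725/32292
  n = 5: D(5) = 5(5 + 3/5) = 28; numerator = -2(-725/32292) - 1(175/2808) = -125/7176; a_5 = (-125/7176)/(28) = -125/200928

r = 1; a_0 = 1; a_1 = -5/4; a_2 = 15/52; a_3 = 175/2808; a_4 = -725/32292; a_5 = -125/200928


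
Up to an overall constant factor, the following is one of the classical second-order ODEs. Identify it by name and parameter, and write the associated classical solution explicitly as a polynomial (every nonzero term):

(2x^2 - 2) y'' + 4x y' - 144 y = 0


All three coefficients share the factor -2; dividing through by -2 gives  (1 - x^2) y'' - 2x y' + 72 y = 0.
This matches the Legendre equation (1 - x^2) y'' - 2x y' + n(n+1) y = 0 (note the -2x y' term) with n(n+1) = 72, so n = 8; the polynomial solution is P_8(x).
With y = sum_k a_k x^k, matching x^k gives (k+2)(k+1) a_{k+2} = [k(k+1) - n(n+1)] a_k = (k - 8)(k + 9) a_k. The right side vanishes at k = 8, so the series with the parity of 8 terminates at degree 8.
Standard normalization (P_n(1) = 1): leading coefficient (2n)!/(2^n (n!)^2) = 20922789888000/(256*1625702400) = 6435/128, so a_8 = 6435/128. Work downward with a_k = (k+1)(k+2) a_{k+2} / ((k - 8)(k + 9)):
  a_6 = (7)(8)(6435/128) / ((6 - 8)(6 + 9)) = (45045/16)/(-30) = -3003/32
  a_4 = (5)(6)(-3003/32) / ((4 - 8)(4 + 9)) = (-45045/16)/(-52) = 3465/64
  a_2 = (3)(4)(3465/64) / ((2 - 8)(2 + 9)) = (10395/16)/(-66) = -315/32
  a_0 = (1)(2)(-315/32) / ((0 - 8)(0 + 9)) = (-315/16)/(-72) = 35/128
Hence P_8(x) = 6435 x^8/128 - 3003 x^6/32 + 3465 x^4/64 - 315 x^2/32 + 35/128.

P_8(x); series = 6435 x^8/128 - 3003 x^6/32 + 3465 x^4/64 - 315 x^2/32 + 35/128


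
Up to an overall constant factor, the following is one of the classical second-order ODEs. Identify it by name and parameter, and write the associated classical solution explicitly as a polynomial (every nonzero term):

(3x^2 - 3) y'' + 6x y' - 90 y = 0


All three coefficients share the factor -3; dividing through by -3 gives  (1 - x^2) y'' - 2x y' + 30 y = 0.
This matches the Legendre equation (1 - x^2) y'' - 2x y' + n(n+1) y = 0 (note the -2x y' term) with n(n+1) = 30, so n = 5; the polynomial solution is P_5(x).
With y = sum_k a_k x^k, matching x^k gives (k+2)(k+1) a_{k+2} = [k(k+1) - n(n+1)] a_k = (k - 5)(k + 6) a_k. The right side vanishes at k = 5, so the series with the parity of 5 terminates at degree 5.
Standard normalization (P_n(1) = 1): leading coefficient (2n)!/(2^n (n!)^2) = 3628800/(32*14400) = 63/8, so a_5 = 63/8. Work downward with a_k = (k+1)(k+2) a_{k+2} / ((k - 5)(k + 6)):
  a_3 = (4)(5)(63/8) / ((3 - 5)(3 + 6)) = (315/2)/(-18) = -35/4
  a_1 = (2)(3)(-35/4) / ((1 - 5)(1 + 6)) = (-105/2)/(-28) = 15/8
Hence P_5(x) = 63 x^5/8 - 35 x^3/4 + 15 x/8.

P_5(x); series = 63 x^5/8 - 35 x^3/4 + 15 x/8


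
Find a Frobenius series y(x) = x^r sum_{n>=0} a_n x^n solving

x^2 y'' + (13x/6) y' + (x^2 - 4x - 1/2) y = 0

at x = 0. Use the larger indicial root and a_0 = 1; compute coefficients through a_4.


Write in Frobenius form y'' + (p(x)/x) y' + (q(x)/x^2) y = 0:
  p(x) = 13/6,  q(x) = x^2 - 4x - 1/2.
Indicial equation: r(r-1) + (13/6) r + (-1/2) = 0 -> roots r_1 = 1/3, r_2 = -3/2.
Take r = r_1 = 1/3. Let y(x) = x^r sum_{n>=0} a_n x^n with a_0 = 1.
Substitute y = x^r sum a_n x^n and match x^{r+n}. The recurrence is
  D(n) a_n - 4 a_{n-1} + 1 a_{n-2} = 0,  where D(n) = (r+n)(r+n-1) + (13/6)(r+n) + (-1/2).
  a_n = [4 a_{n-1} - 1 a_{n-2}] / D(n).
Since the indicial polynomial factors as (r - r_1)(r - r_2), D(n) = (r_1 + n - r_1)(r_1 + n - r_2) = n(n + 11/6).
Evaluating step by step (a_0 = 1):
  n = 1: D(1) = 1(1 + 11/6) = 17/6; numerator = 4(1) = 4; a_1 = (4)/(17/6) = 24/17
  n = 2: D(2) = 2(2 + 11/6) = 23/3; numerator = 4(24/17) - 1(1) = 79/17; a_2 = (79/17)/(23/3) = 237/391
  n = 3: D(3) = 3(3 + 11/6) = 29/2; numerator = 4(237/391) - 1(24/17) = 396/391; a_3 = (396/391)/(29/2) = 792/11339
  n = 4: D(4) = 4(4 + 11/6) = 70/3; numerator = 4(792/11339) - 1(237/391) = -3705/11339; a_4 = (-3705/11339)/(70/3) = -2223/158746

r = 1/3; a_0 = 1; a_1 = 24/17; a_2 = 237/391; a_3 = 792/11339; a_4 = -2223/158746


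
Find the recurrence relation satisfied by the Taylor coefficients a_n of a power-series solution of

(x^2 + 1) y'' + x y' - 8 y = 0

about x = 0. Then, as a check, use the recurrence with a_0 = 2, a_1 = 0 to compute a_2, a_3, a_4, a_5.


Substitute y = sum_n a_n x^n.
(1 + 1 x^2) y'' contributes (n+2)(n+1) a_{n+2} + n(n-1) a_n at x^n.
x y'(x) contributes n a_n at x^n.
-8 y(x) contributes -8 a_n at x^n.
Matching x^n: (n+2)(n+1) a_{n+2} + (n(n-1) + n - 8) a_n = 0.
Thus a_{n+2} = (-n(n-1) - n + 8) / ((n+1)(n+2)) * a_n.

Check with a_0 = 2, a_1 = 0 (apply the recurrence for n = 0, 1, 2, 3): a_0 = 2, a_1 = 0, a_2 = 8, a_3 = 0, a_4 = 8/3, a_5 = 0.

a_(n+2) = (-n(n-1) - n + 8) / ((n+1)(n+2)) * a_n; check: a_0 = 2, a_1 = 0, a_2 = 8, a_3 = 0, a_4 = 8/3, a_5 = 0


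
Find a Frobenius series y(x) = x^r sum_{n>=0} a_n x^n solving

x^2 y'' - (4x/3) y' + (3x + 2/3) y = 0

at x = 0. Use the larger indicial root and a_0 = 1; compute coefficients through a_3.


Write in Frobenius form y'' + (p(x)/x) y' + (q(x)/x^2) y = 0:
  p(x) = -4/3,  q(x) = 3x + 2/3.
Indicial equation: r(r-1) + (-4/3) r + (2/3) = 0 -> roots r_1 = 2, r_2 = 1/3.
Take r = r_1 = 2. Let y(x) = x^r sum_{n>=0} a_n x^n with a_0 = 1.
Substitute y = x^r sum a_n x^n and match x^{r+n}. The recurrence is
  D(n) a_n + 3 a_{n-1} = 0,  where D(n) = (r+n)(r+n-1) + (-4/3)(r+n) + (2/3).
  a_n = -3 / D(n) * a_{n-1}.
Since the indicial polynomial factors as (r - r_1)(r - r_2), D(n) = (r_1 + n - r_1)(r_1 + n - r_2) = n(n + 5/3).
Evaluating step by step (a_0 = 1):
  n = 1: D(1) = 1(1 + 5/3) = 8/3; numerator = -3(1) = -3; a_1 = (-3)/(8/3) = -9/8
  n = 2: D(2) = 2(2 + 5/3) = 22/3; numerator = -3(-9/8) = 27/8; a_2 = (27/8)/(22/3) = 81/176
  n = 3: D(3) = 3(3 + 5/3) = 14; numerator = -3(81/176) = -243/176; a_3 = (-243/176)/(14) = -243/2464

r = 2; a_0 = 1; a_1 = -9/8; a_2 = 81/176; a_3 = -243/2464


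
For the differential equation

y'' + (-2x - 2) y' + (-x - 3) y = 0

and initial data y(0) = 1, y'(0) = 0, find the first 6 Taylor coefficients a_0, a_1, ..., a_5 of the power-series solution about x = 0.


Ansatz: y(x) = sum_{n>=0} a_n x^n, so y'(x) = sum_{n>=1} n a_n x^(n-1) and y''(x) = sum_{n>=2} n(n-1) a_n x^(n-2).
Substitute into P(x) y'' + Q(x) y' + R(x) y = 0 with P(x) = 1, Q(x) = -2x - 2, R(x) = -x - 3, and match powers of x.
Initial conditions: a_0 = 1, a_1 = 0.
Setting the coefficient of each power of x to zero and solving order by order (substituting the coefficients already found):
  x^0: 2 a_2 - 2 a_1 - 3 a_0 = 0  ->  2 a_2 = 2 a_1 + 3 a_0 = 3  ->  a_2 = 3/2
  x^1: 6 a_3 - 4 a_2 - 5 a_1 - a_0 = 0  ->  6 a_3 = 4 a_2 + 5 a_1 + a_0 = 7  ->  a_3 = 7/6
  x^2: 12 a_4 - 6 a_3 - 7 a_2 - a_1 = 0  ->  12 a_4 = 6 a_3 + 7 a_2 + a_1 = 35/2  ->  a_4 = 35/24
  x^3: 20 a_5 - 8 a_4 - 9 a_3 - a_2 = 0  ->  20 a_5 = 8 a_4 + 9 a_3 + a_2 = 71/3  ->  a_5 = 71/60
Truncated series: y(x) = 1 + (3/2) x^2 + (7/6) x^3 + (35/24) x^4 + (71/60) x^5 + O(x^6).

a_0 = 1; a_1 = 0; a_2 = 3/2; a_3 = 7/6; a_4 = 35/24; a_5 = 71/60


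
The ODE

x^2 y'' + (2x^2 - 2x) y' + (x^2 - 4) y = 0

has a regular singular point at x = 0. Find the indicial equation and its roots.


Divide by x^2 to reach normal form y'' + P_1(x) y' + P_2(x) y = 0 with P_1(x) = 2 - 2/x and P_2(x) = 1 - 4/x^2.
x = 0 is a singular point because the y'-coefficient 2 - 2/x has a pole at x = 0 and the y-coefficient 1 - 4/x^2 has a pole at x = 0.
It is a regular singular point because x P_1(x) = p(x) = 2x - 2 and x^2 P_2(x) = q(x) = x^2 - 4 are polynomials, hence analytic at x = 0.
p(0) = -2,  q(0) = -4.
Indicial equation: r(r-1) + p(0) r + q(0) = 0, i.e. r^2 + (p(0) - 1) r + q(0) = 0, i.e. r^2 - 3 r - 4 = 0.
Discriminant: (-3)^2 - 4(-4) = 25, so r = (3 ± 5)/2.
Solving: r_1 = 4, r_2 = -1.

indicial: r^2 - 3 r - 4 = 0; roots r_1 = 4, r_2 = -1


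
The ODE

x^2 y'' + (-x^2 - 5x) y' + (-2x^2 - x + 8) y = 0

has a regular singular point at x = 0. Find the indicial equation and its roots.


Divide by x^2 to reach normal form y'' + P_1(x) y' + P_2(x) y = 0 with P_1(x) = -1 - 5/x and P_2(x) = -2 - 1/x + 8/x^2.
x = 0 is a singular point because the y'-coefficient -1 - 5/x has a pole at x = 0 and the y-coefficient -2 - 1/x + 8/x^2 has a pole at x = 0.
It is a regular singular point because x P_1(x) = p(x) = -x - 5 and x^2 P_2(x) = q(x) = -2x^2 - x + 8 are polynomials, hence analytic at x = 0.
p(0) = -5,  q(0) = 8.
Indicial equation: r(r-1) + p(0) r + q(0) = 0, i.e. r^2 + (p(0) - 1) r + q(0) = 0, i.e. r^2 - 6 r + 8 = 0.
Discriminant: (-6)^2 - 4(8) = 4, so r = (6 ± 2)/2.
Solving: r_1 = 4, r_2 = 2.

indicial: r^2 - 6 r + 8 = 0; roots r_1 = 4, r_2 = 2


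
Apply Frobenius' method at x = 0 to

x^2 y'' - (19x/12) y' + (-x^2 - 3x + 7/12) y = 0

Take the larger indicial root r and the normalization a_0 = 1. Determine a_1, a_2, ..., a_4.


Write in Frobenius form y'' + (p(x)/x) y' + (q(x)/x^2) y = 0:
  p(x) = -19/12,  q(x) = -x^2 - 3x + 7/12.
Indicial equation: r(r-1) + (-19/12) r + (7/12) = 0 -> roots r_1 = 7/3, r_2 = 1/4.
Take r = r_1 = 7/3. Let y(x) = x^r sum_{n>=0} a_n x^n with a_0 = 1.
Substitute y = x^r sum a_n x^n and match x^{r+n}. The recurrence is
  D(n) a_n - 3 a_{n-1} - 1 a_{n-2} = 0,  where D(n) = (r+n)(r+n-1) + (-19/12)(r+n) + (7/12).
  a_n = [3 a_{n-1} + 1 a_{n-2}] / D(n).
Since the indicial polynomial factors as (r - r_1)(r - r_2), D(n) = (r_1 + n - r_1)(r_1 + n - r_2) = n(n + 25/12).
Evaluating step by step (a_0 = 1):
  n = 1: D(1) = 1(1 + 25/12) = 37/12; numerator = 3(1) = 3; a_1 = (3)/(37/12) = 36/37
  n = 2: D(2) = 2(2 + 25/12) = 49/6; numerator = 3(36/37) + 1(1) = 145/37; a_2 = (145/37)/(49/6) = 870/1813
  n = 3: D(3) = 3(3 + 25/12) = 61/4; numerator = 3(870/1813) + 1(36/37) = 4374/1813; a_3 = (4374/1813)/(61/4) = 17496/110593
  n = 4: D(4) = 4(4 + 25/12) = 73/3; numerator = 3(17496/110593) + 1(870/1813) = 105558/110593; a_4 = (105558/110593)/(73/3) = 4338/110593

r = 7/3; a_0 = 1; a_1 = 36/37; a_2 = 870/1813; a_3 = 17496/110593; a_4 = 4338/110593


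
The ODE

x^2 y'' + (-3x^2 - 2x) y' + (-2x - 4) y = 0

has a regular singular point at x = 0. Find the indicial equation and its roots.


Divide by x^2 to reach normal form y'' + P_1(x) y' + P_2(x) y = 0 with P_1(x) = -3 - 2/x and P_2(x) = -2/x - 4/x^2.
x = 0 is a singular point because the y'-coefficient -3 - 2/x has a pole at x = 0 and the y-coefficient -2/x - 4/x^2 has a pole at x = 0.
It is a regular singular point because x P_1(x) = p(x) = -3x - 2 and x^2 P_2(x) = q(x) = -2x - 4 are polynomials, hence analytic at x = 0.
p(0) = -2,  q(0) = -4.
Indicial equation: r(r-1) + p(0) r + q(0) = 0, i.e. r^2 + (p(0) - 1) r + q(0) = 0, i.e. r^2 - 3 r - 4 = 0.
Discriminant: (-3)^2 - 4(-4) = 25, so r = (3 ± 5)/2.
Solving: r_1 = 4, r_2 = -1.

indicial: r^2 - 3 r - 4 = 0; roots r_1 = 4, r_2 = -1


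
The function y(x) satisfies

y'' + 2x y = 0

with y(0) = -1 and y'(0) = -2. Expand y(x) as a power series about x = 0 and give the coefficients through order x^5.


Ansatz: y(x) = sum_{n>=0} a_n x^n, so y'(x) = sum_{n>=1} n a_n x^(n-1) and y''(x) = sum_{n>=2} n(n-1) a_n x^(n-2).
Substitute into P(x) y'' + Q(x) y' + R(x) y = 0 with P(x) = 1, Q(x) = 0, R(x) = 2x, and match powers of x.
Initial conditions: a_0 = -1, a_1 = -2.
Setting the coefficient of each power of x to zero and solving order by order (substituting the coefficients already found):
  x^0: 2 a_2 = 0  ->  a_2 = 0
  x^1: 6 a_3 + 2 a_0 = 0  ->  6 a_3 = -2 a_0 = 2  ->  a_3 = 1/3
  x^2: 12 a_4 + 2 a_1 = 0  ->  12 a_4 = -2 a_1 = 4  ->  a_4 = 1/3
  x^3: 20 a_5 + 2 a_2 = 0  ->  20 a_5 = -2 a_2 = 0  ->  a_5 = 0
Truncated series: y(x) = -1 - 2 x + (1/3) x^3 + (1/3) x^4 + O(x^6).

a_0 = -1; a_1 = -2; a_2 = 0; a_3 = 1/3; a_4 = 1/3; a_5 = 0


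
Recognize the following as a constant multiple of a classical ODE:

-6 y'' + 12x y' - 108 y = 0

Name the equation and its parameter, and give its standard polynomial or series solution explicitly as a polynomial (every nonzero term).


All three coefficients share the factor -6; dividing through by -6 gives  y'' - 2x y' + 18 y = 0.
This matches the Hermite equation y'' - 2x y' + 2n y = 0 with 2n = 18, so n = 9; the polynomial solution is H_9(x).
With y = sum_k a_k x^k, matching x^k gives (k+2)(k+1) a_{k+2} = 2(k - n) a_k = 2(k - 9) a_k. The right side vanishes at k = 9, so the series with the parity of 9 terminates at degree 9.
Standard normalization: leading coefficient of H_n is 2^n, so a_9 = 2^9 = 512. Work downward with a_k = (k+1)(k+2) a_{k+2} / (2(k - n)):
  a_7 = (8)(9)(512) / (2(7 - 9)) = 36864/(-4) = -9216
  a_5 = (6)(7)(-9216) / (2(5 - 9)) = -387072/(-8) = 48384
  a_3 = (4)(5)(48384) / (2(3 - 9)) = 967680/(-12) = -80640
  a_1 = (2)(3)(-80640) / (2(1 - 9)) = -483840/(-16) = 30240
Hence H_9(x) = 512 x^9 - 9216 x^7 + 48384 x^5 - 80640 x^3 + 30240 x.

H_9(x); series = 512 x^9 - 9216 x^7 + 48384 x^5 - 80640 x^3 + 30240 x


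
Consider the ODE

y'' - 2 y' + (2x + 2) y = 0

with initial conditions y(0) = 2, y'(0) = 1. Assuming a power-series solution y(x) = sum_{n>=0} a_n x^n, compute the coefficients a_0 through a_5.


Ansatz: y(x) = sum_{n>=0} a_n x^n, so y'(x) = sum_{n>=1} n a_n x^(n-1) and y''(x) = sum_{n>=2} n(n-1) a_n x^(n-2).
Substitute into P(x) y'' + Q(x) y' + R(x) y = 0 with P(x) = 1, Q(x) = -2, R(x) = 2x + 2, and match powers of x.
Initial conditions: a_0 = 2, a_1 = 1.
Setting the coefficient of each power of x to zero and solving order by order (substituting the coefficients already found):
  x^0: 2 a_2 - 2 a_1 + 2 a_0 = 0  ->  2 a_2 = 2 a_1 - 2 a_0 = -2  ->  a_2 = -1
  x^1: 6 a_3 - 4 a_2 + 2 a_1 + 2 a_0 = 0  ->  6 a_3 = 4 a_2 - 2 a_1 - 2 a_0 = -10  ->  a_3 = -5/3
  x^2: 12 a_4 - 6 a_3 + 2 a_2 + 2 a_1 = 0  ->  12 a_4 = 6 a_3 - 2 a_2 - 2 a_1 = -10  ->  a_4 = -5/6
  x^3: 20 a_5 - 8 a_4 + 2 a_3 + 2 a_2 = 0  ->  20 a_5 = 8 a_4 - 2 a_3 - 2 a_2 = -4/3  ->  a_5 = -1/15
Truncated series: y(x) = 2 + x - x^2 - (5/3) x^3 - (5/6) x^4 - (1/15) x^5 + O(x^6).

a_0 = 2; a_1 = 1; a_2 = -1; a_3 = -5/3; a_4 = -5/6; a_5 = -1/15


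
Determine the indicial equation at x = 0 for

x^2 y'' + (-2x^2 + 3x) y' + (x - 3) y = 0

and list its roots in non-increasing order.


Divide by x^2 to reach normal form y'' + P_1(x) y' + P_2(x) y = 0 with P_1(x) = -2 + 3/x and P_2(x) = 1/x - 3/x^2.
x = 0 is a singular point because the y'-coefficient -2 + 3/x has a pole at x = 0 and the y-coefficient 1/x - 3/x^2 has a pole at x = 0.
It is a regular singular point because x P_1(x) = p(x) = 3 - 2x and x^2 P_2(x) = q(x) = x - 3 are polynomials, hence analytic at x = 0.
p(0) = 3,  q(0) = -3.
Indicial equation: r(r-1) + p(0) r + q(0) = 0, i.e. r^2 + (p(0) - 1) r + q(0) = 0, i.e. r^2 + 2 r - 3 = 0.
Discriminant: (2)^2 - 4(-3) = 16, so r = (-2 ± 4)/2.
Solving: r_1 = 1, r_2 = -3.

indicial: r^2 + 2 r - 3 = 0; roots r_1 = 1, r_2 = -3


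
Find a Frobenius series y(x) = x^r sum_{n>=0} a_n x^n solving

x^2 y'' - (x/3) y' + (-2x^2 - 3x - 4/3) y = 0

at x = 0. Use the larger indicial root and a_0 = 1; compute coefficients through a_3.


Write in Frobenius form y'' + (p(x)/x) y' + (q(x)/x^2) y = 0:
  p(x) = -1/3,  q(x) = -2x^2 - 3x - 4/3.
Indicial equation: r(r-1) + (-1/3) r + (-4/3) = 0 -> roots r_1 = 2, r_2 = -2/3.
Take r = r_1 = 2. Let y(x) = x^r sum_{n>=0} a_n x^n with a_0 = 1.
Substitute y = x^r sum a_n x^n and match x^{r+n}. The recurrence is
  D(n) a_n - 3 a_{n-1} - 2 a_{n-2} = 0,  where D(n) = (r+n)(r+n-1) + (-1/3)(r+n) + (-4/3).
  a_n = [3 a_{n-1} + 2 a_{n-2}] / D(n).
Since the indicial polynomial factors as (r - r_1)(r - r_2), D(n) = (r_1 + n - r_1)(r_1 + n - r_2) = n(n + 8/3).
Evaluating step by step (a_0 = 1):
  n = 1: D(1) = 1(1 + 8/3) = 11/3; numerator = 3(1) = 3; a_1 = (3)/(11/3) = 9/11
  n = 2: D(2) = 2(2 + 8/3) = 28/3; numerator = 3(9/11) + 2(1) = 49/11; a_2 = (49/11)/(28/3) = 21/44
  n = 3: D(3) = 3(3 + 8/3) = 17; numerator = 3(21/44) + 2(9/11) = 135/44; a_3 = (135/44)/(17) = 135/748

r = 2; a_0 = 1; a_1 = 9/11; a_2 = 21/44; a_3 = 135/748


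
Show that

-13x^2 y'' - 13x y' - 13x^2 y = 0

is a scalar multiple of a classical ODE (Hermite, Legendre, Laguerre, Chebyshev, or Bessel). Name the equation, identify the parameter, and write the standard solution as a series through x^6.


All three coefficients share the factor -13; dividing through by -13 gives  x^2 y'' + x y' + x^2 y = 0.
This matches the Bessel equation x^2 y'' + x y' + (x^2 - nu^2) y = 0 with nu^2 = 0, so nu = 0; the solution bounded at x = 0 is J_0(x).
Frobenius at x = 0: indicial roots ±nu; for r = nu the recurrence k(k + 2nu) c_k = -c_{k-2} gives the standard series J_nu(x) = sum_{k>=0} (-1)^k / (k! (k+nu)!) (x/2)^(2k+nu). Evaluate the first 4 terms:
  k = 0: (-1)^0 / (0! * 0! * 2^0) x^0 = 1/(1*1*1) x^0 = (1) x^0
  k = 1: (-1)^1 / (1! * 1! * 2^2) x^2 = -1/(1*1*4) x^2 = (-1/4) x^2
  k = 2: (-1)^2 / (2! * 2! * 2^4) x^4 = 1/(2*2*16) x^4 = (1/64) x^4
  k = 3: (-1)^3 / (3! * 3! * 2^6) x^6 = -1/(6*6*64) x^6 = (-1/2304) x^6
Hence J_0(x) = -x^6/2304 + x^4/64 - x^2/4 + 1 + ....

J_0(x); series = -x^6/2304 + x^4/64 - x^2/4 + 1
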